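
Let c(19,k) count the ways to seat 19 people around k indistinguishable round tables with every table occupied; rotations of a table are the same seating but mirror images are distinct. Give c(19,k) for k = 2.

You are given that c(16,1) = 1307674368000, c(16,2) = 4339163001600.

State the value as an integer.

22376988058521600

@17  (17,1):1307674368000·16+0→20922789888000, (17,2):4339163001600·16+1307674368000→70734282393600
@18  (18,1):20922789888000·17+0→355687428096000, (18,2):70734282393600·17+20922789888000→1223405590579200
@19  (19,2):1223405590579200·18+355687428096000→22376988058521600
Read c(19,2) = 22376988058521600.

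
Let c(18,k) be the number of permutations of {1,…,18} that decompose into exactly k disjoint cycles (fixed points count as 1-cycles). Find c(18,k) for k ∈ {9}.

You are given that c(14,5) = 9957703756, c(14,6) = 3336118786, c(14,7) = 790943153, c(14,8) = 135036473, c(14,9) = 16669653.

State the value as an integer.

4308105301929

i=15: T(15,6)=9957703756+14·3336118786=56663366760 | T(15,7)=3336118786+14·790943153=14409322928 | T(15,8)=790943153+14·135036473=2681453775 | T(15,9)=135036473+14·16669653=368411615
i=16: T(16,7)=56663366760+15·14409322928=272803210680 | T(16,8)=14409322928+15·2681453775=54631129553 | T(16,9)=2681453775+15·368411615=8207628000
i=17: T(17,8)=272803210680+16·54631129553=1146901283528 | T(17,9)=54631129553+16·8207628000=185953177553
i=18: T(18,9)=1146901283528+17·185953177553=4308105301929
Read c(18,9) = 4308105301929.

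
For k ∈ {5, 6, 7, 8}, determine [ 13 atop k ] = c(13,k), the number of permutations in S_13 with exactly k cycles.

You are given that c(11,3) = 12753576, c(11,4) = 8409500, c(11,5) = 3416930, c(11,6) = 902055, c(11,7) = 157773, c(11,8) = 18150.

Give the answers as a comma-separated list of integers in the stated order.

row 12: T[12][4]=11·8409500+12753576=105258076  T[12][5]=11·3416930+8409500=45995730  T[12][6]=11·902055+3416930=13339535  T[12][7]=11·157773+902055=2637558  T[12][8]=11·18150+157773=357423
row 13: T[13][5]=12·45995730+105258076=657206836  T[13][6]=12·13339535+45995730=206070150  T[13][7]=12·2637558+13339535=44990231  T[13][8]=12·357423+2637558=6926634
Read c(13,5) = 657206836, c(13,6) = 206070150, c(13,7) = 44990231, c(13,8) = 6926634.

657206836, 206070150, 44990231, 6926634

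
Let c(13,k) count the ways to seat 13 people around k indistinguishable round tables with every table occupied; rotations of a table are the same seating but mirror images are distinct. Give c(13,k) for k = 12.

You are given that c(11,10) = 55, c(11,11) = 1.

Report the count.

[12] T[12,11]:11*1+55=66 · T[12,12]:11*0+1=1
[13] T[13,12]:12*1+66=78
Read c(13,12) = 78.

78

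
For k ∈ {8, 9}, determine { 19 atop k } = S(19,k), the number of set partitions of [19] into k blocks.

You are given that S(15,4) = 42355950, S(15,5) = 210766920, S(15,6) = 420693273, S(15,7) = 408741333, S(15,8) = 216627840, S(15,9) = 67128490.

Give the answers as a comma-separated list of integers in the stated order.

1709751003480, 1144614626805

r16: T_16,5=5×210766920+42355950=1096190550; T_16,6=6×420693273+210766920=2734926558; T_16,7=7×408741333+420693273=3281882604; T_16,8=8×216627840+408741333=2141764053; T_16,9=9×67128490+216627840=820784250
r17: T_17,6=6×2734926558+1096190550=17505749898; T_17,7=7×3281882604+2734926558=25708104786; T_17,8=8×2141764053+3281882604=20415995028; T_17,9=9×820784250+2141764053=9528822303
r18: T_18,7=7×25708104786+17505749898=197462483400; T_18,8=8×20415995028+25708104786=189036065010; T_18,9=9×9528822303+20415995028=106175395755
r19: T_19,8=8×189036065010+197462483400=1709751003480; T_19,9=9×106175395755+189036065010=1144614626805
Read S(19,8) = 1709751003480, S(19,9) = 1144614626805.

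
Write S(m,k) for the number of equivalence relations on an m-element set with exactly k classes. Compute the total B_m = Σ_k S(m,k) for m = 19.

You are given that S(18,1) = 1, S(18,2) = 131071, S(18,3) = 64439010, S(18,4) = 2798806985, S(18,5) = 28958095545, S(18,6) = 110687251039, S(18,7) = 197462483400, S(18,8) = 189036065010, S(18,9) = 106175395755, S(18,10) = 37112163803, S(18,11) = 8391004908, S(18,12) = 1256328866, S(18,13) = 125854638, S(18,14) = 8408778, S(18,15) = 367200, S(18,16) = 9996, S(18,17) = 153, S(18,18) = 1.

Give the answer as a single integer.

@19  (19,1):1·1+0→1, (19,2):131071·2+1→262143, (19,3):64439010·3+131071→193448101, (19,4):2798806985·4+64439010→11259666950, (19,5):28958095545·5+2798806985→147589284710, (19,6):110687251039·6+28958095545→693081601779, (19,7):197462483400·7+110687251039→1492924634839, (19,8):189036065010·8+197462483400→1709751003480, (19,9):106175395755·9+189036065010→1144614626805, (19,10):37112163803·10+106175395755→477297033785, (19,11):8391004908·11+37112163803→129413217791, (19,12):1256328866·12+8391004908→23466951300, (19,13):125854638·13+1256328866→2892439160, (19,14):8408778·14+125854638→243577530, (19,15):367200·15+8408778→13916778, (19,16):9996·16+367200→527136, (19,17):153·17+9996→12597, (19,18):1·18+153→171, (19,19):0·19+1→1
B_19 = ΣS(19,k) = 1+262143+193448101+11259666950+147589284710+693081601779+1492924634839+1709751003480+1144614626805+477297033785+129413217791+23466951300+2892439160+243577530+13916778+527136+12597+171+1 = 5832742205057

5832742205057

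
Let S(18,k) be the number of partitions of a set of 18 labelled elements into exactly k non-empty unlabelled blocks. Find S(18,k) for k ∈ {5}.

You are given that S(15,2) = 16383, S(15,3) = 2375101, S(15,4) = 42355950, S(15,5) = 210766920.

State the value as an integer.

row 16: T[16][3]=3·2375101+16383=7141686  T[16][4]=4·42355950+2375101=171798901  T[16][5]=5·210766920+42355950=1096190550
row 17: T[17][4]=4·171798901+7141686=694337290  T[17][5]=5·1096190550+171798901=5652751651
row 18: T[18][5]=5·5652751651+694337290=28958095545
Read S(18,5) = 28958095545.

28958095545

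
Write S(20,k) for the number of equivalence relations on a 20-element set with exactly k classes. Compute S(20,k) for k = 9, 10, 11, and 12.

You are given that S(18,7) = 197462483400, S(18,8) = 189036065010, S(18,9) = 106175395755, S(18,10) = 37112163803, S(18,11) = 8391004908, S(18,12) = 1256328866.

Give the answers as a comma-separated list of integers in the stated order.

r19: T_19,8=8×189036065010+197462483400=1709751003480; T_19,9=9×106175395755+189036065010=1144614626805; T_19,10=10×37112163803+106175395755=477297033785; T_19,11=11×8391004908+37112163803=129413217791; T_19,12=12×1256328866+8391004908=23466951300
r20: T_20,9=9×1144614626805+1709751003480=12011282644725; T_20,10=10×477297033785+1144614626805=5917584964655; T_20,11=11×129413217791+477297033785=1900842429486; T_20,12=12×23466951300+129413217791=411016633391
Read S(20,9) = 12011282644725, S(20,10) = 5917584964655, S(20,11) = 1900842429486, S(20,12) = 411016633391.

12011282644725, 5917584964655, 1900842429486, 411016633391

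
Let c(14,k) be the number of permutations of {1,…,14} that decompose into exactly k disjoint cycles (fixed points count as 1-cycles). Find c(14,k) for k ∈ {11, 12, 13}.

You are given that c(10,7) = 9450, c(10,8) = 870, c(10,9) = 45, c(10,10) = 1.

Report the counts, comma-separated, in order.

@11  (11,8):870·10+9450→18150, (11,9):45·10+870→1320, (11,10):1·10+45→55, (11,11):0·10+1→1
@12  (12,9):1320·11+18150→32670, (12,10):55·11+1320→1925, (12,11):1·11+55→66, (12,12):0·11+1→1
@13  (13,10):1925·12+32670→55770, (13,11):66·12+1925→2717, (13,12):1·12+66→78, (13,13):0·12+1→1
@14  (14,11):2717·13+55770→91091, (14,12):78·13+2717→3731, (14,13):1·13+78→91
Read c(14,11) = 91091, c(14,12) = 3731, c(14,13) = 91.

91091, 3731, 91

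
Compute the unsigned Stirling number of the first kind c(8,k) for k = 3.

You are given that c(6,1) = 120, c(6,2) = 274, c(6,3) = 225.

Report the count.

r7: T_7,2=6×274+120=1764; T_7,3=6×225+274=1624
r8: T_8,3=7×1624+1764=13132
Read c(8,3) = 13132.

13132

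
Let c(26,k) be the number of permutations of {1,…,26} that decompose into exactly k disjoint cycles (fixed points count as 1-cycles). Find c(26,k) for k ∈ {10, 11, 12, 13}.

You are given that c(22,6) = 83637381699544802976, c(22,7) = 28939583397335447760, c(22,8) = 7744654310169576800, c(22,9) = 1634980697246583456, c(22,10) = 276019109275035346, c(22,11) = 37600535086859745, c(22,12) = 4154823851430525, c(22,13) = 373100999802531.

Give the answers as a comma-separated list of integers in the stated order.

196928100451110820242880, 31882014375298512782500, 4284218746244111474800, 480544558742733545125

[23] T[23,7]:22*28939583397335447760+83637381699544802976=720308216440924653696 · T[23,8]:22*7744654310169576800+28939583397335447760=199321978221066137360 · T[23,9]:22*1634980697246583456+7744654310169576800=43714229649594412832 · T[23,10]:22*276019109275035346+1634980697246583456=7707401101297361068 · T[23,11]:22*37600535086859745+276019109275035346=1103230881185949736 · T[23,12]:22*4154823851430525+37600535086859745=129006659818331295 · T[23,13]:22*373100999802531+4154823851430525=12363045847086207
[24] T[24,8]:23*199321978221066137360+720308216440924653696=5304713715525445812976 · T[24,9]:23*43714229649594412832+199321978221066137360=1204749260161737632496 · T[24,10]:23*7707401101297361068+43714229649594412832=220984454979433717396 · T[24,11]:23*1103230881185949736+7707401101297361068=33081711368574204996 · T[24,12]:23*129006659818331295+1103230881185949736=4070384057007569521 · T[24,13]:23*12363045847086207+129006659818331295=413356714301314056
[25] T[25,9]:24*1204749260161737632496+5304713715525445812976=34218695959407148992880 · T[25,10]:24*220984454979433717396+1204749260161737632496=6508376179668146850000 · T[25,11]:24*33081711368574204996+220984454979433717396=1014945527825214637300 · T[25,12]:24*4070384057007569521+33081711368574204996=130770928736755873500 · T[25,13]:24*413356714301314056+4070384057007569521=13990945200239106865
[26] T[26,10]:25*6508376179668146850000+34218695959407148992880=196928100451110820242880 · T[26,11]:25*1014945527825214637300+6508376179668146850000=31882014375298512782500 · T[26,12]:25*130770928736755873500+1014945527825214637300=4284218746244111474800 · T[26,13]:25*13990945200239106865+130770928736755873500=480544558742733545125
Read c(26,10) = 196928100451110820242880, c(26,11) = 31882014375298512782500, c(26,12) = 4284218746244111474800, c(26,13) = 480544558742733545125.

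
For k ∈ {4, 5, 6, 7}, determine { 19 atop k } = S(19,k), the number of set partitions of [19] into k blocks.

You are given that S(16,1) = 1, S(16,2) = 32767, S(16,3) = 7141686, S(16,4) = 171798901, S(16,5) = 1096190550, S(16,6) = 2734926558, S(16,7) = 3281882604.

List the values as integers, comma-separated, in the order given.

[17] T[17,2]:2*32767+1=65535 · T[17,3]:3*7141686+32767=21457825 · T[17,4]:4*171798901+7141686=694337290 · T[17,5]:5*1096190550+171798901=5652751651 · T[17,6]:6*2734926558+1096190550=17505749898 · T[17,7]:7*3281882604+2734926558=25708104786
[18] T[18,3]:3*21457825+65535=64439010 · T[18,4]:4*694337290+21457825=2798806985 · T[18,5]:5*5652751651+694337290=28958095545 · T[18,6]:6*17505749898+5652751651=110687251039 · T[18,7]:7*25708104786+17505749898=197462483400
[19] T[19,4]:4*2798806985+64439010=11259666950 · T[19,5]:5*28958095545+2798806985=147589284710 · T[19,6]:6*110687251039+28958095545=693081601779 · T[19,7]:7*197462483400+110687251039=1492924634839
Read S(19,4) = 11259666950, S(19,5) = 147589284710, S(19,6) = 693081601779, S(19,7) = 1492924634839.

11259666950, 147589284710, 693081601779, 1492924634839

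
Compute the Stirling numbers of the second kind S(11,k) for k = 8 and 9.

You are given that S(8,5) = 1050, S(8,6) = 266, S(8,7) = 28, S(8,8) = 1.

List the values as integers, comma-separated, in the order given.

row 9: T[9][6]=6·266+1050=2646  T[9][7]=7·28+266=462  T[9][8]=8·1+28=36  T[9][9]=9·0+1=1
row 10: T[10][7]=7·462+2646=5880  T[10][8]=8·36+462=750  T[10][9]=9·1+36=45
row 11: T[11][8]=8·750+5880=11880  T[11][9]=9·45+750=1155
Read S(11,8) = 11880, S(11,9) = 1155.

11880, 1155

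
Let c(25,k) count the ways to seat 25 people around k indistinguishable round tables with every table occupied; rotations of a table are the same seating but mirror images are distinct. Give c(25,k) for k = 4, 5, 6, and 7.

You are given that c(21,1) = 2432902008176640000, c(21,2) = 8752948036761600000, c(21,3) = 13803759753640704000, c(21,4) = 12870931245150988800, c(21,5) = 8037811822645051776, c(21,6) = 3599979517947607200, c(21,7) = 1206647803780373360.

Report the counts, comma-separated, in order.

i=22: T(22,1)=0+21·2432902008176640000=51090942171709440000 | T(22,2)=2432902008176640000+21·8752948036761600000=186244810780170240000 | T(22,3)=8752948036761600000+21·13803759753640704000=298631902863216384000 | T(22,4)=13803759753640704000+21·12870931245150988800=284093315901811468800 | T(22,5)=12870931245150988800+21·8037811822645051776=181664979520697076096 | T(22,6)=8037811822645051776+21·3599979517947607200=83637381699544802976 | T(22,7)=3599979517947607200+21·1206647803780373360=28939583397335447760
i=23: T(23,2)=51090942171709440000+22·186244810780170240000=4148476779335454720000 | T(23,3)=186244810780170240000+22·298631902863216384000=6756146673770930688000 | T(23,4)=298631902863216384000+22·284093315901811468800=6548684852703068697600 | T(23,5)=284093315901811468800+22·181664979520697076096=4280722865357147142912 | T(23,6)=181664979520697076096+22·83637381699544802976=2021687376910682741568 | T(23,7)=83637381699544802976+22·28939583397335447760=720308216440924653696
i=24: T(24,3)=4148476779335454720000+23·6756146673770930688000=159539850276066860544000 | T(24,4)=6756146673770930688000+23·6548684852703068697600=157375898285941510732800 | T(24,5)=6548684852703068697600+23·4280722865357147142912=105005310755917452984576 | T(24,6)=4280722865357147142912+23·2021687376910682741568=50779532534302850198976 | T(24,7)=2021687376910682741568+23·720308216440924653696=18588776355051949776576
i=25: T(25,4)=159539850276066860544000+24·157375898285941510732800=3936561409138663118131200 | T(25,5)=157375898285941510732800+24·105005310755917452984576=2677503356427960382362624 | T(25,6)=105005310755917452984576+24·50779532534302850198976=1323714091579185857760000 | T(25,7)=50779532534302850198976+24·18588776355051949776576=496910165055549644836800
Read c(25,4) = 3936561409138663118131200, c(25,5) = 2677503356427960382362624, c(25,6) = 1323714091579185857760000, c(25,7) = 496910165055549644836800.

3936561409138663118131200, 2677503356427960382362624, 1323714091579185857760000, 496910165055549644836800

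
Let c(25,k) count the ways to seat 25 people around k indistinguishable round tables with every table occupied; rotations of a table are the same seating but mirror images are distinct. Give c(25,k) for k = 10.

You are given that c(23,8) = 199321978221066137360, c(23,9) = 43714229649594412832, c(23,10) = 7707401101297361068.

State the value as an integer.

r24: T_24,9=23×43714229649594412832+199321978221066137360=1204749260161737632496; T_24,10=23×7707401101297361068+43714229649594412832=220984454979433717396
r25: T_25,10=24×220984454979433717396+1204749260161737632496=6508376179668146850000
Read c(25,10) = 6508376179668146850000.

6508376179668146850000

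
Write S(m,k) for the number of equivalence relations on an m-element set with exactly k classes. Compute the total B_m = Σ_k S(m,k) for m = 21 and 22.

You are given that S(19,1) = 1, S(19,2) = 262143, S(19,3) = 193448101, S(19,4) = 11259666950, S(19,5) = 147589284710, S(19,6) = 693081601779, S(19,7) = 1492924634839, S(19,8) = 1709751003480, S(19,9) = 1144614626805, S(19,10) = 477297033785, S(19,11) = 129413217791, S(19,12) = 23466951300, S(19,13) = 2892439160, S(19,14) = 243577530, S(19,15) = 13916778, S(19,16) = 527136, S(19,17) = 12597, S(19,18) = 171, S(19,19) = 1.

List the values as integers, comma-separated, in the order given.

474869816156751, 4506715738447323

row 20: T[20][1]=1·1+0=1  T[20][2]=2·262143+1=524287  T[20][3]=3·193448101+262143=580606446  T[20][4]=4·11259666950+193448101=45232115901  T[20][5]=5·147589284710+11259666950=749206090500  T[20][6]=6·693081601779+147589284710=4306078895384  T[20][7]=7·1492924634839+693081601779=11143554045652  T[20][8]=8·1709751003480+1492924634839=15170932662679  T[20][9]=9·1144614626805+1709751003480=12011282644725  T[20][10]=10·477297033785+1144614626805=5917584964655  T[20][11]=11·129413217791+477297033785=1900842429486  T[20][12]=12·23466951300+129413217791=411016633391  T[20][13]=13·2892439160+23466951300=61068660380  T[20][14]=14·243577530+2892439160=6302524580  T[20][15]=15·13916778+243577530=452329200  T[20][16]=16·527136+13916778=22350954  T[20][17]=17·12597+527136=741285  T[20][18]=18·171+12597=15675  T[20][19]=19·1+171=190  T[20][20]=20·0+1=1
row 21: T[21][1]=1·1+0=1  T[21][2]=2·524287+1=1048575  T[21][3]=3·580606446+524287=1742343625  T[21][4]=4·45232115901+580606446=181509070050  T[21][5]=5·749206090500+45232115901=3791262568401  T[21][6]=6·4306078895384+749206090500=26585679462804  T[21][7]=7·11143554045652+4306078895384=82310957214948  T[21][8]=8·15170932662679+11143554045652=132511015347084  T[21][9]=9·12011282644725+15170932662679=123272476465204  T[21][10]=10·5917584964655+12011282644725=71187132291275  T[21][11]=11·1900842429486+5917584964655=26826851689001  T[21][12]=12·411016633391+1900842429486=6833042030178  T[21][13]=13·61068660380+411016633391=1204909218331  T[21][14]=14·6302524580+61068660380=149304004500  T[21][15]=15·452329200+6302524580=13087462580  T[21][16]=16·22350954+452329200=809944464  T[21][17]=17·741285+22350954=34952799  T[21][18]=18·15675+741285=1023435  T[21][19]=19·190+15675=19285  T[21][20]=20·1+190=210  T[21][21]=21·0+1=1
row 22: T[22][1]=1·1+0=1  T[22][2]=2·1048575+1=2097151  T[22][3]=3·1742343625+1048575=5228079450  T[22][4]=4·181509070050+1742343625=727778623825  T[22][5]=5·3791262568401+181509070050=19137821912055  T[22][6]=6·26585679462804+3791262568401=163305339345225  T[22][7]=7·82310957214948+26585679462804=602762379967440  T[22][8]=8·132511015347084+82310957214948=1142399079991620  T[22][9]=9·123272476465204+132511015347084=1241963303533920  T[22][10]=10·71187132291275+123272476465204=835143799377954  T[22][11]=11·26826851689001+71187132291275=366282500870286  T[22][12]=12·6833042030178+26826851689001=108823356051137  T[22][13]=13·1204909218331+6833042030178=22496861868481  T[22][14]=14·149304004500+1204909218331=3295165281331  T[22][15]=15·13087462580+149304004500=345615943200  T[22][16]=16·809944464+13087462580=26046574004  T[22][17]=17·34952799+809944464=1404142047  T[22][18]=18·1023435+34952799=53374629  T[22][19]=19·19285+1023435=1389850  T[22][20]=20·210+19285=23485  T[22][21]=21·1+210=231  T[22][22]=22·0+1=1
B_21 = ΣS(21,k) = 1+1048575+1742343625+181509070050+3791262568401+26585679462804+82310957214948+132511015347084+123272476465204+71187132291275+26826851689001+6833042030178+1204909218331+149304004500+13087462580+809944464+34952799+1023435+19285+210+1 = 474869816156751
B_22 = ΣS(22,k) = 1+2097151+5228079450+727778623825+19137821912055+163305339345225+602762379967440+1142399079991620+1241963303533920+835143799377954+366282500870286+108823356051137+22496861868481+3295165281331+345615943200+26046574004+1404142047+53374629+1389850+23485+231+1 = 4506715738447323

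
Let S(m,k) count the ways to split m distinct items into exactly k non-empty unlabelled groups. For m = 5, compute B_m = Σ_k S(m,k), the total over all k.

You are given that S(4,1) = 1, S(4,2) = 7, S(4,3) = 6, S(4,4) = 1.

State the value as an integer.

52

i=5: T(5,1)=0+1·1=1 | T(5,2)=1+2·7=15 | T(5,3)=7+3·6=25 | T(5,4)=6+4·1=10 | T(5,5)=1+5·0=1
B_5 = ΣS(5,k) = 1+15+25+10+1 = 52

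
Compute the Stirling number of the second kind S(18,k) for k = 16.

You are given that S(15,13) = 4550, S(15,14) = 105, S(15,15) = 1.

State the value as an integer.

[16] T[16,14]:14*105+4550=6020 · T[16,15]:15*1+105=120 · T[16,16]:16*0+1=1
[17] T[17,15]:15*120+6020=7820 · T[17,16]:16*1+120=136
[18] T[18,16]:16*136+7820=9996
Read S(18,16) = 9996.

9996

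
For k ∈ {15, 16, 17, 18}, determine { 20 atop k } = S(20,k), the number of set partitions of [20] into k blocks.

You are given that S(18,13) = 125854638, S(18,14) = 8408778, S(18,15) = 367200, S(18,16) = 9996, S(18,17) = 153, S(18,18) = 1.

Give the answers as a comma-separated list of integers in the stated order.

452329200, 22350954, 741285, 15675

[19] T[19,14]:14*8408778+125854638=243577530 · T[19,15]:15*367200+8408778=13916778 · T[19,16]:16*9996+367200=527136 · T[19,17]:17*153+9996=12597 · T[19,18]:18*1+153=171
[20] T[20,15]:15*13916778+243577530=452329200 · T[20,16]:16*527136+13916778=22350954 · T[20,17]:17*12597+527136=741285 · T[20,18]:18*171+12597=15675
Read S(20,15) = 452329200, S(20,16) = 22350954, S(20,17) = 741285, S(20,18) = 15675.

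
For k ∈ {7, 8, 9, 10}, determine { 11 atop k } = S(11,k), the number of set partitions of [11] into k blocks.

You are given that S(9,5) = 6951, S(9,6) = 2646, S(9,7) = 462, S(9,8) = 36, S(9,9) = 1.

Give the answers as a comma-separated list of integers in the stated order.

63987, 11880, 1155, 55

r10: T_10,6=6×2646+6951=22827; T_10,7=7×462+2646=5880; T_10,8=8×36+462=750; T_10,9=9×1+36=45; T_10,10=10×0+1=1
r11: T_11,7=7×5880+22827=63987; T_11,8=8×750+5880=11880; T_11,9=9×45+750=1155; T_11,10=10×1+45=55
Read S(11,7) = 63987, S(11,8) = 11880, S(11,9) = 1155, S(11,10) = 55.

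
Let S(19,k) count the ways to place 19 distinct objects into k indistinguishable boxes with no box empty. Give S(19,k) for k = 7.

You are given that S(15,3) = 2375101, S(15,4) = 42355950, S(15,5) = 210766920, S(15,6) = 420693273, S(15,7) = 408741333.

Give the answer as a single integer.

[16] T[16,4]:4*42355950+2375101=171798901 · T[16,5]:5*210766920+42355950=1096190550 · T[16,6]:6*420693273+210766920=2734926558 · T[16,7]:7*408741333+420693273=3281882604
[17] T[17,5]:5*1096190550+171798901=5652751651 · T[17,6]:6*2734926558+1096190550=17505749898 · T[17,7]:7*3281882604+2734926558=25708104786
[18] T[18,6]:6*17505749898+5652751651=110687251039 · T[18,7]:7*25708104786+17505749898=197462483400
[19] T[19,7]:7*197462483400+110687251039=1492924634839
Read S(19,7) = 1492924634839.

1492924634839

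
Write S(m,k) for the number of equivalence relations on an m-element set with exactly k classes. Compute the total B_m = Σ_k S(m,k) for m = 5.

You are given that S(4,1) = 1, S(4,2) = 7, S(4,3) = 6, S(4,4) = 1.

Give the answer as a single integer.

52

@5  (5,1):1·1+0→1, (5,2):7·2+1→15, (5,3):6·3+7→25, (5,4):1·4+6→10, (5,5):0·5+1→1
B_5 = ΣS(5,k) = 1+15+25+10+1 = 52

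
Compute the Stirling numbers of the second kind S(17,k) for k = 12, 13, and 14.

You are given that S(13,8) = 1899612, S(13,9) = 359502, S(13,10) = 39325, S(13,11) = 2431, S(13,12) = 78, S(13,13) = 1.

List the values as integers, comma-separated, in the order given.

62022324, 4910178, 249900

@14  (14,9):359502·9+1899612→5135130, (14,10):39325·10+359502→752752, (14,11):2431·11+39325→66066, (14,12):78·12+2431→3367, (14,13):1·13+78→91, (14,14):0·14+1→1
@15  (15,10):752752·10+5135130→12662650, (15,11):66066·11+752752→1479478, (15,12):3367·12+66066→106470, (15,13):91·13+3367→4550, (15,14):1·14+91→105
@16  (16,11):1479478·11+12662650→28936908, (16,12):106470·12+1479478→2757118, (16,13):4550·13+106470→165620, (16,14):105·14+4550→6020
@17  (17,12):2757118·12+28936908→62022324, (17,13):165620·13+2757118→4910178, (17,14):6020·14+165620→249900
Read S(17,12) = 62022324, S(17,13) = 4910178, S(17,14) = 249900.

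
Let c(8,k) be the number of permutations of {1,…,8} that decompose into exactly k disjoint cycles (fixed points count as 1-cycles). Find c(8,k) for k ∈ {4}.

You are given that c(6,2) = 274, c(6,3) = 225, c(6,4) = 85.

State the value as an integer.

6769

i=7: T(7,3)=274+6·225=1624 | T(7,4)=225+6·85=735
i=8: T(8,4)=1624+7·735=6769
Read c(8,4) = 6769.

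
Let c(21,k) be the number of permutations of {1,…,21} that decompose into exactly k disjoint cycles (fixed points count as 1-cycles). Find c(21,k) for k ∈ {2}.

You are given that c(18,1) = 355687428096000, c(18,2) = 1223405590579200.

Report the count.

@19  (19,1):355687428096000·18+0→6402373705728000, (19,2):1223405590579200·18+355687428096000→22376988058521600
@20  (20,1):6402373705728000·19+0→121645100408832000, (20,2):22376988058521600·19+6402373705728000→431565146817638400
@21  (21,2):431565146817638400·20+121645100408832000→8752948036761600000
Read c(21,2) = 8752948036761600000.

8752948036761600000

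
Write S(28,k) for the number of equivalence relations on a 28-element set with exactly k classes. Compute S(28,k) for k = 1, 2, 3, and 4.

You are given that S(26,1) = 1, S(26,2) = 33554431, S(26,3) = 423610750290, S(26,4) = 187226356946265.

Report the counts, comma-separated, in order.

1, 134217727, 3812664524766, 2998587019946701

r27: T_27,1=1×1+0=1; T_27,2=2×33554431+1=67108863; T_27,3=3×423610750290+33554431=1270865805301; T_27,4=4×187226356946265+423610750290=749329038535350
r28: T_28,1=1×1+0=1; T_28,2=2×67108863+1=134217727; T_28,3=3×1270865805301+67108863=3812664524766; T_28,4=4×749329038535350+1270865805301=2998587019946701
Read S(28,1) = 1, S(28,2) = 134217727, S(28,3) = 3812664524766, S(28,4) = 2998587019946701.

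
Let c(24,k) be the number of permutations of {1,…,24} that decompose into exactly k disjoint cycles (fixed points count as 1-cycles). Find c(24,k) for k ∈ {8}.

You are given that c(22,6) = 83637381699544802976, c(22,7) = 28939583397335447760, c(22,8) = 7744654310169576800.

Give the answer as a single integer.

row 23: T[23][7]=22·28939583397335447760+83637381699544802976=720308216440924653696  T[23][8]=22·7744654310169576800+28939583397335447760=199321978221066137360
row 24: T[24][8]=23·199321978221066137360+720308216440924653696=5304713715525445812976
Read c(24,8) = 5304713715525445812976.

5304713715525445812976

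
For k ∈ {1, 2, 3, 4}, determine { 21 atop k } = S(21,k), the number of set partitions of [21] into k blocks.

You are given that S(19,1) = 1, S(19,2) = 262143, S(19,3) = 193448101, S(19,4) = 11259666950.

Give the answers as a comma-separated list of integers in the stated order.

1, 1048575, 1742343625, 181509070050

i=20: T(20,1)=0+1·1=1 | T(20,2)=1+2·262143=524287 | T(20,3)=262143+3·193448101=580606446 | T(20,4)=193448101+4·11259666950=45232115901
i=21: T(21,1)=0+1·1=1 | T(21,2)=1+2·524287=1048575 | T(21,3)=524287+3·580606446=1742343625 | T(21,4)=580606446+4·45232115901=181509070050
Read S(21,1) = 1, S(21,2) = 1048575, S(21,3) = 1742343625, S(21,4) = 181509070050.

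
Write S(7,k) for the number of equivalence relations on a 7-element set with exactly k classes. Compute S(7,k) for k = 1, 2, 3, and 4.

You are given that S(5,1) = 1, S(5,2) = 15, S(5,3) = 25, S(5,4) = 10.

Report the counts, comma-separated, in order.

r6: T_6,1=1×1+0=1; T_6,2=2×15+1=31; T_6,3=3×25+15=90; T_6,4=4×10+25=65
r7: T_7,1=1×1+0=1; T_7,2=2×31+1=63; T_7,3=3×90+31=301; T_7,4=4×65+90=350
Read S(7,1) = 1, S(7,2) = 63, S(7,3) = 301, S(7,4) = 350.

1, 63, 301, 350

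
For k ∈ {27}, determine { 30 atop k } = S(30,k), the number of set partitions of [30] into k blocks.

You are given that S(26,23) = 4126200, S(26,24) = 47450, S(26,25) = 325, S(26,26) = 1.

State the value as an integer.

row 27: T[27][24]=24·47450+4126200=5265000  T[27][25]=25·325+47450=55575  T[27][26]=26·1+325=351  T[27][27]=27·0+1=1
row 28: T[28][25]=25·55575+5265000=6654375  T[28][26]=26·351+55575=64701  T[28][27]=27·1+351=378
row 29: T[29][26]=26·64701+6654375=8336601  T[29][27]=27·378+64701=74907
row 30: T[30][27]=27·74907+8336601=10359090
Read S(30,27) = 10359090.

10359090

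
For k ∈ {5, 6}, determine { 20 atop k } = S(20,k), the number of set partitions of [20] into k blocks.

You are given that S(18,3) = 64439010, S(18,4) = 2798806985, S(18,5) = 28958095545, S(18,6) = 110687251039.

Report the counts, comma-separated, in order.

@19  (19,4):2798806985·4+64439010→11259666950, (19,5):28958095545·5+2798806985→147589284710, (19,6):110687251039·6+28958095545→693081601779
@20  (20,5):147589284710·5+11259666950→749206090500, (20,6):693081601779·6+147589284710→4306078895384
Read S(20,5) = 749206090500, S(20,6) = 4306078895384.

749206090500, 4306078895384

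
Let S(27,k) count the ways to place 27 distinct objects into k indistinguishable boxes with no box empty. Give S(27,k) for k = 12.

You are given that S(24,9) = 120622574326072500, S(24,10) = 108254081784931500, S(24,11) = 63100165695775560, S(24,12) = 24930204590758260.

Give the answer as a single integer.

i=25: T(25,10)=120622574326072500+10·108254081784931500=1203163392175387500 | T(25,11)=108254081784931500+11·63100165695775560=802355904438462660 | T(25,12)=63100165695775560+12·24930204590758260=362262620784874680
i=26: T(26,11)=1203163392175387500+11·802355904438462660=10029078340998476760 | T(26,12)=802355904438462660+12·362262620784874680=5149507353856958820
i=27: T(27,12)=10029078340998476760+12·5149507353856958820=71823166587281982600
Read S(27,12) = 71823166587281982600.

71823166587281982600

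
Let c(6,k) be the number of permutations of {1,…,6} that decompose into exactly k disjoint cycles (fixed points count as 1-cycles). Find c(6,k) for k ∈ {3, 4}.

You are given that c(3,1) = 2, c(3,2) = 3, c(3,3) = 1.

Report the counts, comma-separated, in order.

@4  (4,1):2·3+0→6, (4,2):3·3+2→11, (4,3):1·3+3→6, (4,4):0·3+1→1
@5  (5,2):11·4+6→50, (5,3):6·4+11→35, (5,4):1·4+6→10
@6  (6,3):35·5+50→225, (6,4):10·5+35→85
Read c(6,3) = 225, c(6,4) = 85.

225, 85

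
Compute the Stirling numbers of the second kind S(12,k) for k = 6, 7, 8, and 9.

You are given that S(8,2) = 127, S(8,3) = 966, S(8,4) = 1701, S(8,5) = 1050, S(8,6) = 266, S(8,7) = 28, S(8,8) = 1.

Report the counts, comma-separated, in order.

1323652, 627396, 159027, 22275

@9  (9,3):966·3+127→3025, (9,4):1701·4+966→7770, (9,5):1050·5+1701→6951, (9,6):266·6+1050→2646, (9,7):28·7+266→462, (9,8):1·8+28→36, (9,9):0·9+1→1
@10  (10,4):7770·4+3025→34105, (10,5):6951·5+7770→42525, (10,6):2646·6+6951→22827, (10,7):462·7+2646→5880, (10,8):36·8+462→750, (10,9):1·9+36→45
@11  (11,5):42525·5+34105→246730, (11,6):22827·6+42525→179487, (11,7):5880·7+22827→63987, (11,8):750·8+5880→11880, (11,9):45·9+750→1155
@12  (12,6):179487·6+246730→1323652, (12,7):63987·7+179487→627396, (12,8):11880·8+63987→159027, (12,9):1155·9+11880→22275
Read S(12,6) = 1323652, S(12,7) = 627396, S(12,8) = 159027, S(12,9) = 22275.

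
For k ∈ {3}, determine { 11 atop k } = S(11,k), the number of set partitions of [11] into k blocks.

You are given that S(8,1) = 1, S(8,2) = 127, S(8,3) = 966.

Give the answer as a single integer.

i=9: T(9,1)=0+1·1=1 | T(9,2)=1+2·127=255 | T(9,3)=127+3·966=3025
i=10: T(10,2)=1+2·255=511 | T(10,3)=255+3·3025=9330
i=11: T(11,3)=511+3·9330=28501
Read S(11,3) = 28501.

28501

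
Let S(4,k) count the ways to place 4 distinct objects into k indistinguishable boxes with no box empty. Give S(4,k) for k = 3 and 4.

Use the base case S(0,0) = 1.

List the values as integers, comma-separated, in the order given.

6, 1

@1  (1,1):0·1+1→1
@2  (2,1):1·1+0→1, (2,2):0·2+1→1
@3  (3,2):1·2+1→3, (3,3):0·3+1→1
@4  (4,3):1·3+3→6, (4,4):0·4+1→1
Read S(4,3) = 6, S(4,4) = 1.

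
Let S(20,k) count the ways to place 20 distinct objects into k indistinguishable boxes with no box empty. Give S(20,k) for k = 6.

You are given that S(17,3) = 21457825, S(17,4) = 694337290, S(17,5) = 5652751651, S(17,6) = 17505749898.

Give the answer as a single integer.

4306078895384

i=18: T(18,4)=21457825+4·694337290=2798806985 | T(18,5)=694337290+5·5652751651=28958095545 | T(18,6)=5652751651+6·17505749898=110687251039
i=19: T(19,5)=2798806985+5·28958095545=147589284710 | T(19,6)=28958095545+6·110687251039=693081601779
i=20: T(20,6)=147589284710+6·693081601779=4306078895384
Read S(20,6) = 4306078895384.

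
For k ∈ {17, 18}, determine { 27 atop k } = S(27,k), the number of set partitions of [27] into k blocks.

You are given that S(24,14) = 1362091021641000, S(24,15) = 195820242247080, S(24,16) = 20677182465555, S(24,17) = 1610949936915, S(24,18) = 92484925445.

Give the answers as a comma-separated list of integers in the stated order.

35569317763922670, 3270191625210510

row 25: T[25][15]=15·195820242247080+1362091021641000=4299394655347200  T[25][16]=16·20677182465555+195820242247080=526655161695960  T[25][17]=17·1610949936915+20677182465555=48063331393110  T[25][18]=18·92484925445+1610949936915=3275678594925
row 26: T[26][16]=16·526655161695960+4299394655347200=12725877242482560  T[26][17]=17·48063331393110+526655161695960=1343731795378830  T[26][18]=18·3275678594925+48063331393110=107025546101760
row 27: T[27][17]=17·1343731795378830+12725877242482560=35569317763922670  T[27][18]=18·107025546101760+1343731795378830=3270191625210510
Read S(27,17) = 35569317763922670, S(27,18) = 3270191625210510.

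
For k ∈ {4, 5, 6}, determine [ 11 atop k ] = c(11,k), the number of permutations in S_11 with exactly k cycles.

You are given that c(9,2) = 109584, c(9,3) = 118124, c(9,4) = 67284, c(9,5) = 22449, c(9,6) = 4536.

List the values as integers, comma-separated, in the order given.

8409500, 3416930, 902055

[10] T[10,3]:9*118124+109584=1172700 · T[10,4]:9*67284+118124=723680 · T[10,5]:9*22449+67284=269325 · T[10,6]:9*4536+22449=63273
[11] T[11,4]:10*723680+1172700=8409500 · T[11,5]:10*269325+723680=3416930 · T[11,6]:10*63273+269325=902055
Read c(11,4) = 8409500, c(11,5) = 3416930, c(11,6) = 902055.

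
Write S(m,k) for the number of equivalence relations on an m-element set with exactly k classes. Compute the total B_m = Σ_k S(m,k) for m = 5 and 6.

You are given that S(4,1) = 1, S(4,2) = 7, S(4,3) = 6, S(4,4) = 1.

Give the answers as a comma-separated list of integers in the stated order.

r5: T_5,1=1×1+0=1; T_5,2=2×7+1=15; T_5,3=3×6+7=25; T_5,4=4×1+6=10; T_5,5=5×0+1=1
r6: T_6,1=1×1+0=1; T_6,2=2×15+1=31; T_6,3=3×25+15=90; T_6,4=4×10+25=65; T_6,5=5×1+10=15; T_6,6=6×0+1=1
B_5 = ΣS(5,k) = 1+15+25+10+1 = 52
B_6 = ΣS(6,k) = 1+31+90+65+15+1 = 203

52, 203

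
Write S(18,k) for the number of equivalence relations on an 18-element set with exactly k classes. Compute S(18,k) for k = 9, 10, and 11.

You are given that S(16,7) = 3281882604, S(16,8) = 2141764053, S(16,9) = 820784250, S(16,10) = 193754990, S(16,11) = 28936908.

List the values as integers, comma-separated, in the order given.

106175395755, 37112163803, 8391004908

r17: T_17,8=8×2141764053+3281882604=20415995028; T_17,9=9×820784250+2141764053=9528822303; T_17,10=10×193754990+820784250=2758334150; T_17,11=11×28936908+193754990=512060978
r18: T_18,9=9×9528822303+20415995028=106175395755; T_18,10=10×2758334150+9528822303=37112163803; T_18,11=11×512060978+2758334150=8391004908
Read S(18,9) = 106175395755, S(18,10) = 37112163803, S(18,11) = 8391004908.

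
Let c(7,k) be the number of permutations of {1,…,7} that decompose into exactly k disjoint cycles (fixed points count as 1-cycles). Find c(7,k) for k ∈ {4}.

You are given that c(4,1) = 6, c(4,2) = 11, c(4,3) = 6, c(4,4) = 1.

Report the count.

row 5: T[5][2]=4·11+6=50  T[5][3]=4·6+11=35  T[5][4]=4·1+6=10
row 6: T[6][3]=5·35+50=225  T[6][4]=5·10+35=85
row 7: T[7][4]=6·85+225=735
Read c(7,4) = 735.

735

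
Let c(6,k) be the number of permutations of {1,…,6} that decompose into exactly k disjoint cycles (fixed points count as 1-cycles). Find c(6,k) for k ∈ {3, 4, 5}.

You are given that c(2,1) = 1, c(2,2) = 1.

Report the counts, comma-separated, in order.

[3] T[3,1]:2*1+0=2 · T[3,2]:2*1+1=3 · T[3,3]:2*0+1=1
[4] T[4,1]:3*2+0=6 · T[4,2]:3*3+2=11 · T[4,3]:3*1+3=6 · T[4,4]:3*0+1=1
[5] T[5,2]:4*11+6=50 · T[5,3]:4*6+11=35 · T[5,4]:4*1+6=10 · T[5,5]:4*0+1=1
[6] T[6,3]:5*35+50=225 · T[6,4]:5*10+35=85 · T[6,5]:5*1+10=15
Read c(6,3) = 225, c(6,4) = 85, c(6,5) = 15.

225, 85, 15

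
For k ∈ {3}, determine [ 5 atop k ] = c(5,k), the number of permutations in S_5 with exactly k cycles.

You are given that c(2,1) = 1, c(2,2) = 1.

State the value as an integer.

i=3: T(3,1)=0+2·1=2 | T(3,2)=1+2·1=3 | T(3,3)=1+2·0=1
i=4: T(4,2)=2+3·3=11 | T(4,3)=3+3·1=6
i=5: T(5,3)=11+4·6=35
Read c(5,3) = 35.

35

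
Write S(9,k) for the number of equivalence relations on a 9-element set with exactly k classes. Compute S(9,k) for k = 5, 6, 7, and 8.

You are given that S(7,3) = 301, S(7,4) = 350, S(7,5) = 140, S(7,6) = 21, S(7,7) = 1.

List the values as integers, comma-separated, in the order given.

6951, 2646, 462, 36

[8] T[8,4]:4*350+301=1701 · T[8,5]:5*140+350=1050 · T[8,6]:6*21+140=266 · T[8,7]:7*1+21=28 · T[8,8]:8*0+1=1
[9] T[9,5]:5*1050+1701=6951 · T[9,6]:6*266+1050=2646 · T[9,7]:7*28+266=462 · T[9,8]:8*1+28=36
Read S(9,5) = 6951, S(9,6) = 2646, S(9,7) = 462, S(9,8) = 36.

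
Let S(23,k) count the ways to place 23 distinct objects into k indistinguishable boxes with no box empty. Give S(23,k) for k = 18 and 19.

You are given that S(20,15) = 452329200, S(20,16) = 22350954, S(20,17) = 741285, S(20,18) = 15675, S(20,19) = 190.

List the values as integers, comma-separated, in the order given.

2364885369, 79781779

@21  (21,16):22350954·16+452329200→809944464, (21,17):741285·17+22350954→34952799, (21,18):15675·18+741285→1023435, (21,19):190·19+15675→19285
@22  (22,17):34952799·17+809944464→1404142047, (22,18):1023435·18+34952799→53374629, (22,19):19285·19+1023435→1389850
@23  (23,18):53374629·18+1404142047→2364885369, (23,19):1389850·19+53374629→79781779
Read S(23,18) = 2364885369, S(23,19) = 79781779.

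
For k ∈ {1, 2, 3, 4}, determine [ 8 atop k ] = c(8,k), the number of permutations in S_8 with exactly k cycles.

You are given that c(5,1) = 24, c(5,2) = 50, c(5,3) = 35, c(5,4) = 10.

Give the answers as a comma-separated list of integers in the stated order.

i=6: T(6,1)=0+5·24=120 | T(6,2)=24+5·50=274 | T(6,3)=50+5·35=225 | T(6,4)=35+5·10=85
i=7: T(7,1)=0+6·120=720 | T(7,2)=120+6·274=1764 | T(7,3)=274+6·225=1624 | T(7,4)=225+6·85=735
i=8: T(8,1)=0+7·720=5040 | T(8,2)=720+7·1764=13068 | T(8,3)=1764+7·1624=13132 | T(8,4)=1624+7·735=6769
Read c(8,1) = 5040, c(8,2) = 13068, c(8,3) = 13132, c(8,4) = 6769.

5040, 13068, 13132, 6769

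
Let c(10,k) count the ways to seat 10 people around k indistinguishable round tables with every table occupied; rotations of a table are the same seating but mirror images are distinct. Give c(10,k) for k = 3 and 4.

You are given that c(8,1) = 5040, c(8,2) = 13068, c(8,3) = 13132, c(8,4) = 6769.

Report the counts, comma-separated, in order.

1172700, 723680

@9  (9,2):13068·8+5040→109584, (9,3):13132·8+13068→118124, (9,4):6769·8+13132→67284
@10  (10,3):118124·9+109584→1172700, (10,4):67284·9+118124→723680
Read c(10,3) = 1172700, c(10,4) = 723680.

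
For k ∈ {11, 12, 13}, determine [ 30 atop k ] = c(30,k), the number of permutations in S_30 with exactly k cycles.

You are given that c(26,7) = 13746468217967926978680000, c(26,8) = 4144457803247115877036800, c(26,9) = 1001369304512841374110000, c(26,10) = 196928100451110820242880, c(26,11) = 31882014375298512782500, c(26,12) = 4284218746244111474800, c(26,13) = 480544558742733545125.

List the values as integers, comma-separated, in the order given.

39539238727270799376544542000, 6097272817323042122728617800, 796974693974455191377937300

@27  (27,8):4144457803247115877036800·26+13746468217967926978680000→121502371102392939781636800, (27,9):1001369304512841374110000·26+4144457803247115877036800→30180059720580991603896800, (27,10):196928100451110820242880·26+1001369304512841374110000→6121499916241722700424880, (27,11):31882014375298512782500·26+196928100451110820242880→1025860474208872152587880, (27,12):4284218746244111474800·26+31882014375298512782500→143271701777645411127300, (27,13):480544558742733545125·26+4284218746244111474800→16778377273555183648050
@28  (28,9):30180059720580991603896800·27+121502371102392939781636800→936363983558079713086850400, (28,10):6121499916241722700424880·27+30180059720580991603896800→195460557459107504515368560, (28,11):1025860474208872152587880·27+6121499916241722700424880→33819732719881270820297640, (28,12):143271701777645411127300·27+1025860474208872152587880→4894196422205298253024980, (28,13):16778377273555183648050·27+143271701777645411127300→596287888163635369624650
@29  (29,10):195460557459107504515368560·28+936363983558079713086850400→6409259592413089839517170080, (29,11):33819732719881270820297640·28+195460557459107504515368560→1142413073615783087483702480, (29,12):4894196422205298253024980·28+33819732719881270820297640→170857232541629621904997080, (29,13):596287888163635369624650·28+4894196422205298253024980→21590257290787088602515180
@30  (30,11):1142413073615783087483702480·29+6409259592413089839517170080→39539238727270799376544542000, (30,12):170857232541629621904997080·29+1142413073615783087483702480→6097272817323042122728617800, (30,13):21590257290787088602515180·29+170857232541629621904997080→796974693974455191377937300
Read c(30,11) = 39539238727270799376544542000, c(30,12) = 6097272817323042122728617800, c(30,13) = 796974693974455191377937300.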